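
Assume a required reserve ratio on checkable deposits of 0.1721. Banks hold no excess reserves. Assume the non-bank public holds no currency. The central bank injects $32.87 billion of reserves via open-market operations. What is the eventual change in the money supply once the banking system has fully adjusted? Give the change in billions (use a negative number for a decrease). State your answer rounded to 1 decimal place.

$191.0 billion

The simple money multiplier is m = 1/rr = 1/0.1721 ≈ 5.8106.
An open-market purchase increases the monetary base by 32.87 billion, so ΔM = m × ΔMB = 5.8106 × 32.87 ≈ 190.9944 billion.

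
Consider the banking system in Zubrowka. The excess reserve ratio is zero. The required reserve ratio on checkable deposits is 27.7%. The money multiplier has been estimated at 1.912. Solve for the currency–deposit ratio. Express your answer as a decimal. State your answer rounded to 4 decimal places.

0.5158

Using m = 1.912. From m = (1 + c)/(c + rr + e), rearranging gives 1 + c = m·(c + rr + e), so c·(1 − m) = m·(rr + e) − 1.
Hence c = [m·(rr + e) − 1]/(1 − m) = [1.912 × (0.277 + 0) − 1] / (1 − 1.912) ≈ 0.515763.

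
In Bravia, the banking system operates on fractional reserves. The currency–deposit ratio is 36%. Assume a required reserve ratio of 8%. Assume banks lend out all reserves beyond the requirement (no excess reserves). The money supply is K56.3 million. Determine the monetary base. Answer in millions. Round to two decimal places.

K18.21 million

The money multiplier is m = (1 + c) / (rr + c) = (1 + 0.36) / (0.08 + 0.36) ≈ 3.09091.
MB = M / m = 56.3 / 3.09091 ≈ 18.2147 million.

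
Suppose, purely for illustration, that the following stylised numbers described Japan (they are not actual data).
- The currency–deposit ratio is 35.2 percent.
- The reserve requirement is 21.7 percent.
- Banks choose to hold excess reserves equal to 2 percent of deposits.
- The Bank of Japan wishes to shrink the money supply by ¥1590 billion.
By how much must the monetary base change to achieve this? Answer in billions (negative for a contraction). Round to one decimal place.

The money multiplier is m = (1 + c) / (rr + e + c) = (1 + 0.352) / (0.217 + 0.02 + 0.352) ≈ 2.295416.
ΔMB = ΔM / m = (−1590) / 2.295416 ≈ -692.6849 billion.

-692.7 billion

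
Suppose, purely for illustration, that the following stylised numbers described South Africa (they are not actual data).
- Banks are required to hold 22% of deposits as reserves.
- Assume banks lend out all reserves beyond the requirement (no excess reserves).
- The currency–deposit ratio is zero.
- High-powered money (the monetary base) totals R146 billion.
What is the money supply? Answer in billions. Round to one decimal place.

With no currency drain or excess reserves, the money multiplier is m = 1/rr = 1/0.22 ≈ 4.54545.
Money supply M = m × MB = 4.54545 × 146 = 663.6357 billion.

R663.6 billion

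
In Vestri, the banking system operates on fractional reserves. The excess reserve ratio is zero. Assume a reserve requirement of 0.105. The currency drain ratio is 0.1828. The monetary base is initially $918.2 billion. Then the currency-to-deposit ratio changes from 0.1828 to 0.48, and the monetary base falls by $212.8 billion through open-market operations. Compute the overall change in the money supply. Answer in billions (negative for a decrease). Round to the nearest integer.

-1989 billion

Before: m₁ = (1 + 0.1828) / (0.105 + 0.1828) ≈ 4.1098, MB₁ = 918.2, so M₁ = 4.1098 × 918.2 ≈ 3773.6184 billion.
After: m₂ = (1 + 0.48) / (0.105 + 0.48) ≈ 2.5299, MB₂ = 918.2 − 212.8 = 705.4, so M₂ = 2.5299 × 705.4 ≈ 1784.5915 billion.
ΔM = M₂ − M₁ = 1784.5915 − 3773.6184 = -1989.0269 billion.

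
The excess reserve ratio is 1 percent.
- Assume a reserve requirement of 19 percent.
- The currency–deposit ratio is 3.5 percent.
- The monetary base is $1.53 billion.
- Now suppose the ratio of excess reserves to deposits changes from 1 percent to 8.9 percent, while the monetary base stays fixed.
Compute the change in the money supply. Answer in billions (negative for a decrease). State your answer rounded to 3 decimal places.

-1.695 billion

Initially m₁ = (1 + 0.035) / (0.19 + 0.01 + 0.035) ≈ 4.40426, so M₁ = 4.40426 × 1.53 ≈ 6.7385 billion.
After the change m₂ = (1 + 0.035) / (0.19 + 0.089 + 0.035) ≈ 3.29618, so M₂ = 3.29618 × 1.53 ≈ 5.0432 billion.
ΔM = M₂ − M₁ = 5.0432 − 6.7385 = -1.6953 billion.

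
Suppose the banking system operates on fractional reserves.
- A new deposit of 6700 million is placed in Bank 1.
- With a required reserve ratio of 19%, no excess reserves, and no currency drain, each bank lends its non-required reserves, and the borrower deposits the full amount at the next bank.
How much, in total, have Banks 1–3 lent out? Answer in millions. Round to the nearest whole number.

13384 million

Bank i lends (1 − rr)^i of the original deposit: Bank 1 lends 6700·0.8100 = 5427.0000, Bank 2 lends 6700·0.8100² = 4395.8700, and so on.
Summing a geometric series: total = 6700·[0.8100·(1 − 0.8100^3) / (1 − 0.8100)] = 13383.5247 million.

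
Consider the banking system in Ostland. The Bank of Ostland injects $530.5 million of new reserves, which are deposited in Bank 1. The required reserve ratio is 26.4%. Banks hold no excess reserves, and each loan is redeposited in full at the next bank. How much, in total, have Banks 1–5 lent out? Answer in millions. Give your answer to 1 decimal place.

Bank i lends (1 − rr)^i of the original deposit: Bank 1 lends 530.5·0.7360 = 390.4480, Bank 2 lends 530.5·0.7360² ≈ 287.3697, and so on.
Summing a geometric series: total = 530.5·[0.7360·(1 − 0.7360^5) / (1 − 0.7360)] ≈ 1159.5598 million.

$1159.6 million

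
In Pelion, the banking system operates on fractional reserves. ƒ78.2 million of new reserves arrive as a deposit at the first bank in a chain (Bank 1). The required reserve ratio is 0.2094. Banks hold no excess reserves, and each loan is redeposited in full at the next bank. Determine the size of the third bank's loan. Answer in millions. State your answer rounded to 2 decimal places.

Each bank lends a fraction (1 − rr) = 0.7906 of the deposit it receives, so Bank 3 receives 78.2·0.7906^2 and lends 78.2·0.7906^3 ≈ 38.6436 million.

ƒ38.64 million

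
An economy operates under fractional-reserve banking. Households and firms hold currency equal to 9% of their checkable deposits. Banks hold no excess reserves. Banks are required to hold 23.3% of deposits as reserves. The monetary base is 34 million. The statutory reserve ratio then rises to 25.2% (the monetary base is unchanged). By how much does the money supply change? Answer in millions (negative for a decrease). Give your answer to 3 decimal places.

-6.374 million

Initially m₁ = (1 + 0.09) / (0.233 + 0.09) ≈ 3.374613, so M₁ = 3.374613 × 34 ≈ 114.7368 million.
After the change m₂ = (1 + 0.09) / (0.252 + 0.09) ≈ 3.187135, so M₂ = 3.187135 × 34 ≈ 108.3626 million.
ΔM = M₂ − M₁ = 108.3626 − 114.7368 = -6.3742 million.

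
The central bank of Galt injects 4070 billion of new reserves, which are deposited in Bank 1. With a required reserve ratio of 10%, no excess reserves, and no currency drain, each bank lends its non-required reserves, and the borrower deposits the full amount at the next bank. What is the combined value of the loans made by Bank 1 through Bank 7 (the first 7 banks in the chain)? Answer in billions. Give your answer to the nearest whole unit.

19110 billion

Bank i lends (1 − rr)^i of the original deposit: Bank 1 lends 4070·0.9000 = 3663.0000, Bank 2 lends 4070·0.9000² = 3296.7000, and so on.
Summing a geometric series: total = 4070·[0.9000·(1 − 0.9000^7) / (1 − 0.9000)] ≈ 19109.9846 billion.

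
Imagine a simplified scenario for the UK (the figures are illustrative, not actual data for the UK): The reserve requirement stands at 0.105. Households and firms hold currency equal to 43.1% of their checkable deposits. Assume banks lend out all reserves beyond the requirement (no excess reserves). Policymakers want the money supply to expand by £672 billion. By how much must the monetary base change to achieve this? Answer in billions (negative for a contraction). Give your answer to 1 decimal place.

£251.7 billion

The money multiplier is m = (1 + c) / (rr + c) = (1 + 0.431) / (0.105 + 0.431) ≈ 2.66978.
ΔMB = ΔM / m = (+672) / 2.66978 ≈ 251.7061 billion.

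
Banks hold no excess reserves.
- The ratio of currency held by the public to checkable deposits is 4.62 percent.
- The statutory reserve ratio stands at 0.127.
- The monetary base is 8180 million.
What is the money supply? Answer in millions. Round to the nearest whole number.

49411 million

The money multiplier is m = (1 + c) / (rr + c) = (1 + 0.0462) / (0.127 + 0.0462) ≈ 6.04042.
So M = m × MB = 6.04042 × 8180 = 49410.6356 million.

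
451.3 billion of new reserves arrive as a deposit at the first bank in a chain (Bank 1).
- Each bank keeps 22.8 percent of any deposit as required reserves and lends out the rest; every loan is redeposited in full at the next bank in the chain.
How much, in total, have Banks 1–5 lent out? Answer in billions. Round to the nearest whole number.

Bank i lends (1 − rr)^i of the original deposit: Bank 1 lends 451.3·0.7720 = 348.4036, Bank 2 lends 451.3·0.7720² ≈ 268.9676, and so on.
Summing a geometric series: total = 451.3·[0.7720·(1 − 0.7720^5) / (1 − 0.7720)] ≈ 1109.0664 billion.

1109 billion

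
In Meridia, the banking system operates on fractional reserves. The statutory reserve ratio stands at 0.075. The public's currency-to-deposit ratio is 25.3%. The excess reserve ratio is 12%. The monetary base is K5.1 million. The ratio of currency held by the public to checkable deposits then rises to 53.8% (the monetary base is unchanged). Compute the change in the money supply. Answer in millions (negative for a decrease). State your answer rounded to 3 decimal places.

Initially m₁ = (1 + 0.253) / (0.075 + 0.12 + 0.253) ≈ 2.79688, so M₁ = 2.79688 × 5.1 ≈ 14.2641 million.
After the change m₂ = (1 + 0.538) / (0.075 + 0.12 + 0.538) ≈ 2.09823, so M₂ = 2.09823 × 5.1 ≈ 10.701 million.
ΔM = M₂ − M₁ = 10.701 − 14.2641 = -3.5631 million.

-3.563 million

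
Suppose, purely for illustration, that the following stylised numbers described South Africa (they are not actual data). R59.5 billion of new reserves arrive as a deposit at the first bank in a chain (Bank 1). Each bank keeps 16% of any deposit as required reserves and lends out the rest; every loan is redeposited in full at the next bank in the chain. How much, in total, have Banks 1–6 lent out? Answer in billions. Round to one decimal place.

Bank i lends (1 − rr)^i of the original deposit: Bank 1 lends 59.5·0.8400 = 49.9800, Bank 2 lends 59.5·0.8400² = 41.9832, and so on.
Summing a geometric series: total = 59.5·[0.8400·(1 − 0.8400^6) / (1 − 0.8400)] ≈ 202.6383 billion.

R202.6 billion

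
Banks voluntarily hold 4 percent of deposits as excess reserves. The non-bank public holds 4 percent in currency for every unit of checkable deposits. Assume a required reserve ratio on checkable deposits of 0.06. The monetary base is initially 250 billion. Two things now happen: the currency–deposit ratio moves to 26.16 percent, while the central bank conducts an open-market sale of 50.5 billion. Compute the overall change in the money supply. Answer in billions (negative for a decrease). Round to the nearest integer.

Before: m₁ = (1 + 0.04) / (0.06 + 0.04 + 0.04) ≈ 7.4286, MB₁ = 250, so M₁ = 7.4286 × 250 = 1857.15 billion.
After: m₂ = (1 + 0.2616) / (0.06 + 0.04 + 0.2616) ≈ 3.4889, MB₂ = 250 − 50.5 = 199.5, so M₂ = 3.4889 × 199.5 ≈ 696.0356 billion.
ΔM = M₂ − M₁ = 696.0356 − 1857.15 = -1161.1144 billion.

-1161 billion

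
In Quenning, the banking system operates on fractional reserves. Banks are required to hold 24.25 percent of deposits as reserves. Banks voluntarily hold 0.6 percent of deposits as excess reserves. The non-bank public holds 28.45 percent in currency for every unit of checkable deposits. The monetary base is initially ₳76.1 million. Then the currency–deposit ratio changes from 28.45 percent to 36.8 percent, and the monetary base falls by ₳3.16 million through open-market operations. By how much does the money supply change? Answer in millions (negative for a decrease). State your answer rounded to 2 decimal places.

Before: m₁ = (1 + 0.2845) / (0.2425 + 0.006 + 0.2845) ≈ 2.40994, MB₁ = 76.1, so M₁ = 2.40994 × 76.1 ≈ 183.3964 million.
After: m₂ = (1 + 0.368) / (0.2425 + 0.006 + 0.368) ≈ 2.21898, MB₂ = 76.1 − 3.16 = 72.94, so M₂ = 2.21898 × 72.94 ≈ 161.8524 million.
ΔM = M₂ − M₁ = 161.8524 − 183.3964 = -21.544 million.

-21.54 million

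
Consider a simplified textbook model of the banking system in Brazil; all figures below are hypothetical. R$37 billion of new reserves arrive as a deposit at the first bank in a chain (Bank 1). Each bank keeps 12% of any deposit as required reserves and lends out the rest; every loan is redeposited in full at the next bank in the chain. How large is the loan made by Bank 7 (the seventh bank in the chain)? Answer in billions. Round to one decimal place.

R$15.1 billion

Each bank lends a fraction (1 − rr) = 0.8800 of the deposit it receives, so Bank 7 receives 37·0.8800^6 and lends 37·0.8800^7 ≈ 15.1210 billion.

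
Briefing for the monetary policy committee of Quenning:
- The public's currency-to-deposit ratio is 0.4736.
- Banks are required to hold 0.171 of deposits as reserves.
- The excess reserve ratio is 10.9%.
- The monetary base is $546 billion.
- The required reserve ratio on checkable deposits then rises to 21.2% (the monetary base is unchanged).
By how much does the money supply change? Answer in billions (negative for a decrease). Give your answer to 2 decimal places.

-55.09 billion

Initially m₁ = (1 + 0.4736) / (0.171 + 0.109 + 0.4736) ≈ 1.955414, so M₁ = 1.955414 × 546 ≈ 1067.656 billion.
After the change m₂ = (1 + 0.4736) / (0.212 + 0.109 + 0.4736) ≈ 1.854518, so M₂ = 1.854518 × 546 ≈ 1012.5668 billion.
ΔM = M₂ − M₁ = 1012.5668 − 1067.656 = -55.0892 billion.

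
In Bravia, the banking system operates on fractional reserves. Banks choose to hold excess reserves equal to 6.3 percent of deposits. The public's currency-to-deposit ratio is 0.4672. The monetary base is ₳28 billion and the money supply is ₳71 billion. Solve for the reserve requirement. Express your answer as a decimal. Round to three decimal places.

0.048

Using m = M/MB = 71/28 ≈ 2.535714. Since m = (1 + c)/(c + rr + e), the denominator satisfies c + rr + e = (1 + c)/m = (1 + 0.4672) / 2.535714 ≈ 0.578614.
With c = 0.4672 and e = 0.063, the reserve requirement is 0.578614 − 0.4672 − 0.063 = 0.048414.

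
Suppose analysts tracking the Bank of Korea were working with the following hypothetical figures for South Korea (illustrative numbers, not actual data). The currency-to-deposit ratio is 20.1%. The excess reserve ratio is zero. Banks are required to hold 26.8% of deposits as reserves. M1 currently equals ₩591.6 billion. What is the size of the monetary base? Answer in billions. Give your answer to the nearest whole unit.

₩231 billion

The money multiplier is m = (1 + c) / (rr + c) = (1 + 0.201) / (0.268 + 0.201) ≈ 2.5608.
MB = M / m = 591.6 / 2.5608 ≈ 231.0216 billion.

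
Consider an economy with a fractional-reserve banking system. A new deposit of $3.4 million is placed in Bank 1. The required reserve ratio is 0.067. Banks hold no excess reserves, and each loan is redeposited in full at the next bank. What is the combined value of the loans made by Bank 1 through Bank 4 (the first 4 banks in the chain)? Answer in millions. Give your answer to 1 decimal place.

$11.5 million

Bank i lends (1 − rr)^i of the original deposit: Bank 1 lends 3.4·0.9330 = 3.1722, Bank 2 lends 3.4·0.9330² ≈ 2.9597, and so on.
Summing a geometric series: total = 3.4·[0.9330·(1 − 0.9330^4) / (1 − 0.9330)] ≈ 11.4696 million.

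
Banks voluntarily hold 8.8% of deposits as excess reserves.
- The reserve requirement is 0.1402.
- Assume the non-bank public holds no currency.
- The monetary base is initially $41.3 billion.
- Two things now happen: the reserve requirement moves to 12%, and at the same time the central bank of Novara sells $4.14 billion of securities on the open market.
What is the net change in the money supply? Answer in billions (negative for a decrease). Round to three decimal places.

-2.328 billion

Before: m₁ = 1 / (0.1402 + 0.088) ≈ 4.382121, MB₁ = 41.3, so M₁ = 4.382121 × 41.3 ≈ 180.9816 billion.
After: m₂ = 1 / (0.12 + 0.088) ≈ 4.807692, MB₂ = 41.3 − 4.14 = 37.16, so M₂ = 4.807692 × 37.16 ≈ 178.6538 billion.
ΔM = M₂ − M₁ = 178.6538 − 180.9816 = -2.3278 billion.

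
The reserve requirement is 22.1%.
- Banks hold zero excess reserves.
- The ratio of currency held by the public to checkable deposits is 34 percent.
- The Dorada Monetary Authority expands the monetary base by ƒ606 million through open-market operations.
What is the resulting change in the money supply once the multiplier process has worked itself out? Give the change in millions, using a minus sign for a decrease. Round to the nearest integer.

ƒ1447 million

The money multiplier is m = (1 + c) / (rr + c) = (1 + 0.34) / (0.221 + 0.34) ≈ 2.3886.
The purchase adds 606 million of base, so ΔM = m × ΔMB = 2.3886 × (+606) = 1447.4916 million.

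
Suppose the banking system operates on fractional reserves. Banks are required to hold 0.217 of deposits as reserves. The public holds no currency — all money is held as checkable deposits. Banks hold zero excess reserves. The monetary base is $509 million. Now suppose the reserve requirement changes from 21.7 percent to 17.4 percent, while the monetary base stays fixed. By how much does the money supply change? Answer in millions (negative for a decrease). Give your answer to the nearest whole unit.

$580 million

Initially m₁ = 1 / (0.217) ≈ 4.6083, so M₁ = 4.6083 × 509 = 2345.6247 million.
After the change m₂ = 1 / (0.174) ≈ 5.7471, so M₂ = 5.7471 × 509 = 2925.2739 million.
ΔM = M₂ − M₁ = 2925.2739 − 2345.6247 = 579.6492 million.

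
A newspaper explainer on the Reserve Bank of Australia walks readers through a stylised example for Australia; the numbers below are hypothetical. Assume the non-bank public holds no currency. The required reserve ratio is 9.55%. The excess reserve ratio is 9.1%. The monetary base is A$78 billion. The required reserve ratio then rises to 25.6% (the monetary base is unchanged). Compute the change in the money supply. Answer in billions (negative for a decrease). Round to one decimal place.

-193.4 billion

Initially m₁ = 1 / (0.0955 + 0.091) ≈ 5.3619, so M₁ = 5.3619 × 78 = 418.2282 billion.
After the change m₂ = 1 / (0.256 + 0.091) ≈ 2.8818, so M₂ = 2.8818 × 78 = 224.7804 billion.
ΔM = M₂ − M₁ = 224.7804 − 418.2282 = -193.4478 billion.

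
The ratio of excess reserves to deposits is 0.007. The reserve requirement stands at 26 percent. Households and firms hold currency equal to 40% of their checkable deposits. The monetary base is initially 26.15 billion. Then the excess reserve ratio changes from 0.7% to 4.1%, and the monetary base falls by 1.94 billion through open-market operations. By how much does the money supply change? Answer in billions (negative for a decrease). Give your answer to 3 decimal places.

Before: m₁ = (1 + 0.4) / (0.26 + 0.007 + 0.4) ≈ 2.098951, MB₁ = 26.15, so M₁ = 2.098951 × 26.15 ≈ 54.8876 billion.
After: m₂ = (1 + 0.4) / (0.26 + 0.041 + 0.4) ≈ 1.997147, MB₂ = 26.15 − 1.94 = 24.21, so M₂ = 1.997147 × 24.21 ≈ 48.3509 billion.
ΔM = M₂ − M₁ = 48.3509 − 54.8876 = -6.5367 billion.

-6.537 billion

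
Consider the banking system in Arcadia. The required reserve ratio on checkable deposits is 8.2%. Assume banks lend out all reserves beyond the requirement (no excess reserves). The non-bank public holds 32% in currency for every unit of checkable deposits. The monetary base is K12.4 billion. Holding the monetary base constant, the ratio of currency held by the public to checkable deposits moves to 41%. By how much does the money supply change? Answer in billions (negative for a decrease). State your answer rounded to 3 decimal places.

Initially m₁ = (1 + 0.32) / (0.082 + 0.32) ≈ 3.283582, so M₁ = 3.283582 × 12.4 ≈ 40.7164 billion.
After the change m₂ = (1 + 0.41) / (0.082 + 0.41) ≈ 2.865854, so M₂ = 2.865854 × 12.4 ≈ 35.5366 billion.
ΔM = M₂ − M₁ = 35.5366 − 40.7164 = -5.1798 billion.

-5.180 billion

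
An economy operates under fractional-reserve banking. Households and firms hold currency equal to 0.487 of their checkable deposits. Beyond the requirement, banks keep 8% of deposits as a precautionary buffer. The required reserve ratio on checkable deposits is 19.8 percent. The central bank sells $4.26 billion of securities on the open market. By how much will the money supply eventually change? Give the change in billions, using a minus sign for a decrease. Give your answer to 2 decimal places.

The money multiplier is m = (1 + c) / (rr + e + c) = (1 + 0.487) / (0.198 + 0.08 + 0.487) ≈ 1.9438.
The sale removes 4.26 billion of base, so ΔM = m × ΔMB = 1.9438 × (−4.26) ≈ -8.2806 billion.

-8.28 billion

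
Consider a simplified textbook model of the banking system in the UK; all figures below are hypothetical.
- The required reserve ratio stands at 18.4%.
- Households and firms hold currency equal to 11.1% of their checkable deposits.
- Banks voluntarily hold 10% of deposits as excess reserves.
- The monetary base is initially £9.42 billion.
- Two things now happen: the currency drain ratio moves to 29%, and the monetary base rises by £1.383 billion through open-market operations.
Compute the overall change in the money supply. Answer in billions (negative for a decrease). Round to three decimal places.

Before: m₁ = (1 + 0.111) / (0.184 + 0.1 + 0.111) ≈ 2.812658, MB₁ = 9.42, so M₁ = 2.812658 × 9.42 ≈ 26.4952 billion.
After: m₂ = (1 + 0.29) / (0.184 + 0.1 + 0.29) ≈ 2.247387, MB₂ = 9.42 + 1.383 = 10.803, so M₂ = 2.247387 × 10.803 ≈ 24.2785 billion.
ΔM = M₂ − M₁ = 24.2785 − 26.4952 = -2.2167 billion.

-2.217 billion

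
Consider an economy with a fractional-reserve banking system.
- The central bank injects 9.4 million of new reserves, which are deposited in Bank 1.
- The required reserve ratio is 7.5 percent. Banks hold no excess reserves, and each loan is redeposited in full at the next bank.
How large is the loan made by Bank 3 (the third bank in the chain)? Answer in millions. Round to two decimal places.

7.44 million

Each bank lends a fraction (1 − rr) = 0.9250 of the deposit it receives, so Bank 3 receives 9.4·0.9250^2 and lends 9.4·0.9250^3 ≈ 7.4397 million.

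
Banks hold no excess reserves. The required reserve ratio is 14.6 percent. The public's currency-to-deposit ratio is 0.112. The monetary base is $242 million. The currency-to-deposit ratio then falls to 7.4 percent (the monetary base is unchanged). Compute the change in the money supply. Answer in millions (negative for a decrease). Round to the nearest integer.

Initially m₁ = (1 + 0.112) / (0.146 + 0.112) ≈ 4.3101, so M₁ = 4.3101 × 242 = 1043.0442 million.
After the change m₂ = (1 + 0.074) / (0.146 + 0.074) ≈ 4.8818, so M₂ = 4.8818 × 242 = 1181.3956 million.
ΔM = M₂ − M₁ = 1181.3956 − 1043.0442 = 138.3514 million.

$138 million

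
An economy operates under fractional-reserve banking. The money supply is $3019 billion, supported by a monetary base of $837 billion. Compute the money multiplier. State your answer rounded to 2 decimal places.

3.61

The money multiplier is m = M / MB = 3019 / 837 ≈ 3.60693.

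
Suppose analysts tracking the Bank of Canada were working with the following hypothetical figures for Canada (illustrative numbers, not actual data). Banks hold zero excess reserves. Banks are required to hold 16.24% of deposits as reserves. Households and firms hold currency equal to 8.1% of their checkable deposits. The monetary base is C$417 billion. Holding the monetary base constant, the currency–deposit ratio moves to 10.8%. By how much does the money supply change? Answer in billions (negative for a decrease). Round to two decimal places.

-143.29 billion

Initially m₁ = (1 + 0.081) / (0.1624 + 0.081) ≈ 4.441249, so M₁ = 4.441249 × 417 ≈ 1852.0008 billion.
After the change m₂ = (1 + 0.108) / (0.1624 + 0.108) ≈ 4.097633, so M₂ = 4.097633 × 417 ≈ 1708.713 billion.
ΔM = M₂ − M₁ = 1708.713 − 1852.0008 = -143.2878 billion.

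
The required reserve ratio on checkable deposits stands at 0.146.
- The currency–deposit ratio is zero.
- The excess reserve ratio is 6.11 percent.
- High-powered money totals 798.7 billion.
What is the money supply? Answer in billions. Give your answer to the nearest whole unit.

The money multiplier is m = 1 / (rr + e) = 1 / (0.146 + 0.0611) ≈ 4.8286.
So M = m × MB = 4.8286 × 798.7 ≈ 3856.6028 billion.

3857 billion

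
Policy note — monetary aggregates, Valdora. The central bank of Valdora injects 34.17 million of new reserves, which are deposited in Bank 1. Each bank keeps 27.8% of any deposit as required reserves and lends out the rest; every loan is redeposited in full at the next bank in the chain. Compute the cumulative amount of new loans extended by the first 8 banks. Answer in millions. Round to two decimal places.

82.19 million

Bank i lends (1 − rr)^i of the original deposit: Bank 1 lends 34.17·0.7220 ≈ 24.6707, Bank 2 lends 34.17·0.7220² ≈ 17.8123, and so on.
Summing a geometric series: total = 34.17·[0.7220·(1 − 0.7220^8) / (1 − 0.7220)] ≈ 82.1907 million.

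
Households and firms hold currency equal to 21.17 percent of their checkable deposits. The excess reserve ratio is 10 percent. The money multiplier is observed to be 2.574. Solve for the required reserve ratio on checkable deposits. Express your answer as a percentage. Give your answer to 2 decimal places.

15.90%

Using m = 2.574. Since m = (1 + c)/(c + rr + e), the denominator satisfies c + rr + e = (1 + c)/m = (1 + 0.2117) / 2.574 ≈ 0.470746.
With c = 0.2117 and e = 0.1, the required reserve ratio on checkable deposits is 0.470746 − 0.2117 − 0.1 = 0.159046.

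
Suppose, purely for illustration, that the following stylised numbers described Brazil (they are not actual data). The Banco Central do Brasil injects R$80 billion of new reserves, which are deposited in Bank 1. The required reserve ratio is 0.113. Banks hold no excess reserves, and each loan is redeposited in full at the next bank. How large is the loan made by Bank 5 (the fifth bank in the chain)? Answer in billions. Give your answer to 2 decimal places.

Each bank lends a fraction (1 − rr) = 0.8870 of the deposit it receives, so Bank 5 receives 80·0.8870^4 and lends 80·0.8870^5 ≈ 43.9246 billion.

R$43.92 billion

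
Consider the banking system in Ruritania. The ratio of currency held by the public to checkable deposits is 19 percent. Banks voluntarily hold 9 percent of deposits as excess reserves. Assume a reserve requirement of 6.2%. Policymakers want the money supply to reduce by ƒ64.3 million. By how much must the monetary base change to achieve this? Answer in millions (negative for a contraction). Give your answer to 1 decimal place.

-18.5 million

The money multiplier is m = (1 + c) / (rr + e + c) = (1 + 0.19) / (0.062 + 0.09 + 0.19) ≈ 3.4795.
ΔMB = ΔM / m = (−64.3) / 3.4795 ≈ -18.4797 million.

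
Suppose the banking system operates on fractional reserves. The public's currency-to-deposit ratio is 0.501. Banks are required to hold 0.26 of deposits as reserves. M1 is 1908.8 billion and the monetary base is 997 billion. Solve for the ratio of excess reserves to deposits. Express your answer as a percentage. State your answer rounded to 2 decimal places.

2.30%

Using m = M/MB = 1908.8/997 ≈ 1.914544. Since m = (1 + c)/(c + rr + e), the denominator satisfies c + rr + e = (1 + c)/m = (1 + 0.501) / 1.914544 ≈ 0.783999.
With c = 0.501 and rr = 0.26, the ratio of excess reserves to deposits is 0.783999 − 0.501 − 0.26 = 0.022999.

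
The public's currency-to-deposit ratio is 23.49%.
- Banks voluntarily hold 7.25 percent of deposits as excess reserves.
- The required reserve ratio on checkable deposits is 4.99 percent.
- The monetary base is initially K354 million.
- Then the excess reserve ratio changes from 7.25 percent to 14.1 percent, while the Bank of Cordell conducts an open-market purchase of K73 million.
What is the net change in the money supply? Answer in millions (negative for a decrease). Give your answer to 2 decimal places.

Before: m₁ = (1 + 0.2349) / (0.0499 + 0.0725 + 0.2349) ≈ 3.456199, MB₁ = 354, so M₁ = 3.456199 × 354 ≈ 1223.4944 million.
After: m₂ = (1 + 0.2349) / (0.0499 + 0.141 + 0.2349) ≈ 2.900188, MB₂ = 354 + 73 = 427, so M₂ = 2.900188 × 427 ≈ 1238.3803 million.
ΔM = M₂ − M₁ = 1238.3803 − 1223.4944 = 14.8859 million.

K14.89 million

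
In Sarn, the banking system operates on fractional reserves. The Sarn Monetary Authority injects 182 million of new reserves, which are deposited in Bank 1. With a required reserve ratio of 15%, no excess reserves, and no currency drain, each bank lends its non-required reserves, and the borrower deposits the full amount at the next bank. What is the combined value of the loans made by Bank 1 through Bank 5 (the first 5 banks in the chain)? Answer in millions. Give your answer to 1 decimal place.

573.7 million

Bank i lends (1 − rr)^i of the original deposit: Bank 1 lends 182·0.8500 = 154.7000, Bank 2 lends 182·0.8500² = 131.4950, and so on.
Summing a geometric series: total = 182·[0.8500·(1 − 0.8500^5) / (1 − 0.8500)] ≈ 573.7253 million.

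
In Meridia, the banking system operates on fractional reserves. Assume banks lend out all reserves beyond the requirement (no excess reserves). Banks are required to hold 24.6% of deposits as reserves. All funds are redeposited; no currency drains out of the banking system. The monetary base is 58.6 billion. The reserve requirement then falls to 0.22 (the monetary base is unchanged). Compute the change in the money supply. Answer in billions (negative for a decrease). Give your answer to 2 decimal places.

Initially m₁ = 1 / (0.246) ≈ 4.06504, so M₁ = 4.06504 × 58.6 ≈ 238.2113 billion.
After the change m₂ = 1 / (0.22) ≈ 4.54545, so M₂ = 4.54545 × 58.6 ≈ 266.3634 billion.
ΔM = M₂ − M₁ = 266.3634 − 238.2113 = 28.1521 billion.

28.15 billion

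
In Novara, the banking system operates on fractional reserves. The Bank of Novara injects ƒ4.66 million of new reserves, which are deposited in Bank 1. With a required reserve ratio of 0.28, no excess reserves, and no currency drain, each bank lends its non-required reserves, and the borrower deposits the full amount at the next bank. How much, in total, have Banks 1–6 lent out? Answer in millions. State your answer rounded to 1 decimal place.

Bank i lends (1 − rr)^i of the original deposit: Bank 1 lends 4.66·0.7200 = 3.3552, Bank 2 lends 4.66·0.7200² ≈ 2.4157, and so on.
Summing a geometric series: total = 4.66·[0.7200·(1 − 0.7200^6) / (1 − 0.7200)] ≈ 10.3135 million.

ƒ10.3 million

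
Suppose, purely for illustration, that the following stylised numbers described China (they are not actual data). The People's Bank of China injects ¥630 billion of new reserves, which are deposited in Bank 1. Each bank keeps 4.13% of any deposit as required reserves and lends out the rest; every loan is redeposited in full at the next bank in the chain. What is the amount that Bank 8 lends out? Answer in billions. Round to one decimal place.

¥449.6 billion

Each bank lends a fraction (1 − rr) = 0.9587 of the deposit it receives, so Bank 8 receives 630·0.9587^7 and lends 630·0.9587^8 ≈ 449.5752 billion.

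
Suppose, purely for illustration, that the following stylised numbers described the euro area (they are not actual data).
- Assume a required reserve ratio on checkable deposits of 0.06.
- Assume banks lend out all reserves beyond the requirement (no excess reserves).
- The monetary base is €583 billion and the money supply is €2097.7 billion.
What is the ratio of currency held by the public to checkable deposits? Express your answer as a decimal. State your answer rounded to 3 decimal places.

Using m = M/MB = 2097.7/583 ≈ 3.598113. From m = (1 + c)/(c + rr + e), rearranging gives 1 + c = m·(c + rr + e), so c·(1 − m) = m·(rr + e) − 1.
Hence c = [m·(rr + e) − 1]/(1 − m) = [3.598113 × (0.06 + 0) − 1] / (1 − 3.598113) ≈ 0.301801.

0.302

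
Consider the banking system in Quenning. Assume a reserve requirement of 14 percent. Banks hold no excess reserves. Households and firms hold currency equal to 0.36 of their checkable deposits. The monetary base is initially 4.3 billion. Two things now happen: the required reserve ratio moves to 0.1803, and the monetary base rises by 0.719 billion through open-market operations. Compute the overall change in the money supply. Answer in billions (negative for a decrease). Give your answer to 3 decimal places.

0.937 billion

Before: m₁ = (1 + 0.36) / (0.14 + 0.36) = 2.72, MB₁ = 4.3, so M₁ = 2.72 × 4.3 = 11.696 billion.
After: m₂ = (1 + 0.36) / (0.1803 + 0.36) ≈ 2.51712, MB₂ = 4.3 + 0.719 = 5.019, so M₂ = 2.51712 × 5.019 ≈ 12.6334 billion.
ΔM = M₂ − M₁ = 12.6334 − 11.696 = 0.9374 billion.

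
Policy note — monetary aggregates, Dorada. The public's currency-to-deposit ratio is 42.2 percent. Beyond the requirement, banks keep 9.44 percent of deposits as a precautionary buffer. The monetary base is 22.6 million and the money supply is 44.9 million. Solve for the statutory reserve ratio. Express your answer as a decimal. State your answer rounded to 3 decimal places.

Using m = M/MB = 44.9/22.6 ≈ 1.986726. Since m = (1 + c)/(c + rr + e), the denominator satisfies c + rr + e = (1 + c)/m = (1 + 0.422) / 1.986726 ≈ 0.715750.
With c = 0.422 and e = 0.0944, the statutory reserve ratio is 0.715750 − 0.422 − 0.0944 = 0.19935.

0.199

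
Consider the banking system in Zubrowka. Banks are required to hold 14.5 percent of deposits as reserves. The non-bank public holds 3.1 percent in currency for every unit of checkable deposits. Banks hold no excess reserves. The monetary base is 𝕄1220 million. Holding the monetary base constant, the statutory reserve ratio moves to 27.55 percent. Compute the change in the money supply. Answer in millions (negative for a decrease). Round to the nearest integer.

Initially m₁ = (1 + 0.031) / (0.145 + 0.031) ≈ 5.85795, so M₁ = 5.85795 × 1220 = 7146.699 million.
After the change m₂ = (1 + 0.031) / (0.2755 + 0.031) ≈ 3.36378, so M₂ = 3.36378 × 1220 = 4103.8116 million.
ΔM = M₂ − M₁ = 4103.8116 − 7146.699 = -3042.8874 million.

-3043 million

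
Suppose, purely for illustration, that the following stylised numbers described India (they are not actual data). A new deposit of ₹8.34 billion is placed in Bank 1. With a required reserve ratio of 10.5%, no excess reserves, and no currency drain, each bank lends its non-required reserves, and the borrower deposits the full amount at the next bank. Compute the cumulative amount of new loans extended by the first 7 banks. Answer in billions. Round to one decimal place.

Bank i lends (1 − rr)^i of the original deposit: Bank 1 lends 8.34·0.8950 = 7.4643, Bank 2 lends 8.34·0.8950² ≈ 6.6805, and so on.
Summing a geometric series: total = 8.34·[0.8950·(1 − 0.8950^7) / (1 − 0.8950)] ≈ 38.3876 billion.

₹38.4 billion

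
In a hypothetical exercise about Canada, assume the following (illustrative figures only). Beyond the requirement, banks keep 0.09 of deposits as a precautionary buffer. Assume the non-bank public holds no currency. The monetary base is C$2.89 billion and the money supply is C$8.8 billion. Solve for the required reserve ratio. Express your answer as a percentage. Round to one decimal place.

Using m = M/MB = 8.8/2.89 ≈ 3.044983. Since m = (1 + c)/(c + rr + e), the denominator satisfies c + rr + e = (1 + c)/m = (1 + 0) / 3.044983 ≈ 0.328409.
With c = 0 and e = 0.09, the required reserve ratio is 0.328409 − 0 − 0.09 = 0.238409.

23.8%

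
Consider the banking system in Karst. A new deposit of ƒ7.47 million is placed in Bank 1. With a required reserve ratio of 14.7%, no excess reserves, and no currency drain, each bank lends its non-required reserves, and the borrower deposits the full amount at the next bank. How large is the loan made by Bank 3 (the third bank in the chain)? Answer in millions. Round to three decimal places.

Each bank lends a fraction (1 − rr) = 0.8530 of the deposit it receives, so Bank 3 receives 7.47·0.8530^2 and lends 7.47·0.8530^3 ≈ 4.6363 million.

ƒ4.636 million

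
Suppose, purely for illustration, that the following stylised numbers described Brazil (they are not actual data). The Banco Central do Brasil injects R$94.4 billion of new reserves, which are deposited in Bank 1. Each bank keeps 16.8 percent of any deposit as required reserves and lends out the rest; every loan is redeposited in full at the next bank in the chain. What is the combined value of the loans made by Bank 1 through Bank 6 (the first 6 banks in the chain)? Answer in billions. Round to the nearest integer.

R$312 billion

Bank i lends (1 − rr)^i of the original deposit: Bank 1 lends 94.4·0.8320 = 78.5408, Bank 2 lends 94.4·0.8320² ≈ 65.3459, and so on.
Summing a geometric series: total = 94.4·[0.8320·(1 − 0.8320^6) / (1 − 0.8320)] ≈ 312.4354 billion.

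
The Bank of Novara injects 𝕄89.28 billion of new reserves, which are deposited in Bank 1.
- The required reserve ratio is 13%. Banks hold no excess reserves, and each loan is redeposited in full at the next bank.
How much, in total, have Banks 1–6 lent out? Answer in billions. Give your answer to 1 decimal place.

𝕄338.4 billion

Bank i lends (1 − rr)^i of the original deposit: Bank 1 lends 89.28·0.8700 = 77.6736, Bank 2 lends 89.28·0.8700² ≈ 67.5760, and so on.
Summing a geometric series: total = 89.28·[0.8700·(1 − 0.8700^6) / (1 − 0.8700)] ≈ 338.4022 billion.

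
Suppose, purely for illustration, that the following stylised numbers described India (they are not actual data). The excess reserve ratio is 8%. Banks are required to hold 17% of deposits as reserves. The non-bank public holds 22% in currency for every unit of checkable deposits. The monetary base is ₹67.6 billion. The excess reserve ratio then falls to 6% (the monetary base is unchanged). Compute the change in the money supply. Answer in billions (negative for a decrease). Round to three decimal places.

₹7.799 billion

Initially m₁ = (1 + 0.22) / (0.17 + 0.08 + 0.22) ≈ 2.595745, so M₁ = 2.595745 × 67.6 ≈ 175.4724 billion.
After the change m₂ = (1 + 0.22) / (0.17 + 0.06 + 0.22) ≈ 2.711111, so M₂ = 2.711111 × 67.6 ≈ 183.2711 billion.
ΔM = M₂ − M₁ = 183.2711 − 175.4724 = 7.7987 billion.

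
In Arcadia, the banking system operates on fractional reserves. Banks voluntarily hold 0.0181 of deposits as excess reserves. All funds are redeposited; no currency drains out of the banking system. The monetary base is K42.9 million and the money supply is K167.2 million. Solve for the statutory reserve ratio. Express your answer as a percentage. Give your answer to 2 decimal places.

Using m = M/MB = 167.2/42.9 ≈ 3.897436. Since m = (1 + c)/(c + rr + e), the denominator satisfies c + rr + e = (1 + c)/m = (1 + 0) / 3.897436 ≈ 0.256579.
With c = 0 and e = 0.0181, the statutory reserve ratio is 0.256579 − 0 − 0.0181 = 0.238479.

23.85%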